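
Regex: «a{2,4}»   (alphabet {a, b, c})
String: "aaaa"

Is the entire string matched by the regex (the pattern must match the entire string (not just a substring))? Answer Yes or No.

Yes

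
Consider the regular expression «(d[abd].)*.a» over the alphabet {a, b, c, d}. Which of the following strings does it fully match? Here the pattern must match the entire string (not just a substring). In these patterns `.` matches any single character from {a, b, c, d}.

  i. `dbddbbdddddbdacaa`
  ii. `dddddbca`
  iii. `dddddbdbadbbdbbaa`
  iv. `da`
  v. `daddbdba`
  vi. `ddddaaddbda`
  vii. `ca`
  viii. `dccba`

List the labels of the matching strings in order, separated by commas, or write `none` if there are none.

i, ii, iii, iv, v, vi, vii

i → match
ii. `dddddbca` → match
iii → match
iv. `da` → match
v. `daddbdba` → match
vi. `ddddaaddbda` → match
vii. `ca` → match
viii. `dccba` → no match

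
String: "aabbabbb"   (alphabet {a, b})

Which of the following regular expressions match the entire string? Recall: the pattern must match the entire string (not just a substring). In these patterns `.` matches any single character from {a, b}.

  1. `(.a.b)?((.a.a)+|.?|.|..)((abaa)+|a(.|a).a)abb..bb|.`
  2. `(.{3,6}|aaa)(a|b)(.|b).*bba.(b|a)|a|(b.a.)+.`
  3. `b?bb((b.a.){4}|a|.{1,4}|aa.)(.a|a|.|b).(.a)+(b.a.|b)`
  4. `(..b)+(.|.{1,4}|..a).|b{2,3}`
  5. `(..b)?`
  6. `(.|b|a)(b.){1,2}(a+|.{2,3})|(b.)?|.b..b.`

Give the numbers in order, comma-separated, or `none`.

4

1 → no match
2 → no match
3 → no match
4 → match
5 → no match
6 → no match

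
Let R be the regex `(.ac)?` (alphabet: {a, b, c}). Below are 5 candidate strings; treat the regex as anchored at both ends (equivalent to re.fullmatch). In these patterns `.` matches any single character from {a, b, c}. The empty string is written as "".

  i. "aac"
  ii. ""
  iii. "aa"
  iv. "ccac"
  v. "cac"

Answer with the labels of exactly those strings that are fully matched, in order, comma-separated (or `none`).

i. "aac" → match
ii. "" → match
iii. "aa" → no match
iv. "ccac" → no match
v. "cac" → match

i, ii, v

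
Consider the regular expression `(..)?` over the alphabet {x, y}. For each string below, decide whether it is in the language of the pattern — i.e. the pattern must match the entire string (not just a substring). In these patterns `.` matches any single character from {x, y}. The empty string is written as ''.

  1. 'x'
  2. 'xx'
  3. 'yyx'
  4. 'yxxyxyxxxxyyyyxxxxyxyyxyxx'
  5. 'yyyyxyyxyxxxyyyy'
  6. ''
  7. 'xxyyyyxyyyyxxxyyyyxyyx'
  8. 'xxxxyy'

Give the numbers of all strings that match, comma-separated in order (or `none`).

2, 6

1 → no match
2 → match
3 → no match
4 → no match
5 → no match
6 → match
7 → no match
8 → no match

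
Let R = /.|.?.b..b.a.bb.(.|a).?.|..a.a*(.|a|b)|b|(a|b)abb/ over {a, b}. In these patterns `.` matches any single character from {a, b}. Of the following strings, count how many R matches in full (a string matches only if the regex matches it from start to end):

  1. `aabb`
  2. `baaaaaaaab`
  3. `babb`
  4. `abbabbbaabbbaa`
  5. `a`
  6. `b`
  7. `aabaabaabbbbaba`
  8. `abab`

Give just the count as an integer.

1 → match
2 → match
3 → match
4 → match
5 → match
6 → match
7 → match
8 → no match
Total matched: 7

7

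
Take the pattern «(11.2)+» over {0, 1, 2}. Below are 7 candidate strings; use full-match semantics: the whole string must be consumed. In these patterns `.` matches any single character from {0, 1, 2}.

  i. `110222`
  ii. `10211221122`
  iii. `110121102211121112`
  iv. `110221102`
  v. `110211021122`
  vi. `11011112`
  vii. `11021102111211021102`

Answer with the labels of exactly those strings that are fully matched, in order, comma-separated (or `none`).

v, vii

i → no match
ii → no match — must start with `11`
iii → no match
iv → no match
v → match
vi → no match
vii → match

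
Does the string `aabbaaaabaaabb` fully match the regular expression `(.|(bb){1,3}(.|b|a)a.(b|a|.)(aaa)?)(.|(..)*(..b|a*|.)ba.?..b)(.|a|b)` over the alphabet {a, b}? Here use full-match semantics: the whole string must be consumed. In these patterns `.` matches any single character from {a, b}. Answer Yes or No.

Yes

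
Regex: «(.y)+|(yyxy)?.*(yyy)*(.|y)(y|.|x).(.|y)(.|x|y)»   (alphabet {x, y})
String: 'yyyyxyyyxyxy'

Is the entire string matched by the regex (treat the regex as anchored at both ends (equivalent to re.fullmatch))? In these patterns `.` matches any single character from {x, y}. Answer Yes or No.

Yes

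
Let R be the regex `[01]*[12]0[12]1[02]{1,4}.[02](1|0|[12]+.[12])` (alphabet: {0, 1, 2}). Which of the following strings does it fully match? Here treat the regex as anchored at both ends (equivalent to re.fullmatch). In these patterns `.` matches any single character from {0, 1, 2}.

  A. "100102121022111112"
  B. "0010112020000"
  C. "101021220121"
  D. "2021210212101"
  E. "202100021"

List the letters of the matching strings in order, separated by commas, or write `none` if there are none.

A → match
B → match
C → match
D → match
E → match

A, B, C, D, E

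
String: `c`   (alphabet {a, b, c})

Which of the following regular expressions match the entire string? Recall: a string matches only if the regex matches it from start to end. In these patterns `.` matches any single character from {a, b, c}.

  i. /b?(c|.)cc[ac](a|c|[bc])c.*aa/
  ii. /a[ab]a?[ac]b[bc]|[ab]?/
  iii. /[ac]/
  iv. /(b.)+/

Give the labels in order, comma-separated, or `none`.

iii

i → no match — must end with `aa`
ii → no match
iii → match
iv → no match — must start with `b`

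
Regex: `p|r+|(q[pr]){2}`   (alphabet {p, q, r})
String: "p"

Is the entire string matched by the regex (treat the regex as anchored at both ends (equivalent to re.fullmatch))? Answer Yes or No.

Yes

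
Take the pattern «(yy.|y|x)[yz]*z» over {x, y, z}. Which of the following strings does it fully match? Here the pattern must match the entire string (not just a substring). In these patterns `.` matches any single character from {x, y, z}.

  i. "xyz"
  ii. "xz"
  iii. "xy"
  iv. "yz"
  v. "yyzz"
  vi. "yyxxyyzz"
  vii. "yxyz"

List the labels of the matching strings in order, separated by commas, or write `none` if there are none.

i, ii, iv, v

i. "xyz" → match
ii. "xz" → match
iii. "xy" → no match — must end with "z"
iv. "yz" → match
v. "yyzz" → match
vi. "yyxxyyzz" → no match
vii. "yxyz" → no match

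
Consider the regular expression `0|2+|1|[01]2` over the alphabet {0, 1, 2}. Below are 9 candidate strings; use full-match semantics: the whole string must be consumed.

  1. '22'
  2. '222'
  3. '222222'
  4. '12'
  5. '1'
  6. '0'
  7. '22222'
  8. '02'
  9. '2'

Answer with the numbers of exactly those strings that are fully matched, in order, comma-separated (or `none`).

1 → match
2 → match
3 → match
4 → match
5 → match
6 → match
7 → match
8 → match
9 → match

1, 2, 3, 4, 5, 6, 7, 8, 9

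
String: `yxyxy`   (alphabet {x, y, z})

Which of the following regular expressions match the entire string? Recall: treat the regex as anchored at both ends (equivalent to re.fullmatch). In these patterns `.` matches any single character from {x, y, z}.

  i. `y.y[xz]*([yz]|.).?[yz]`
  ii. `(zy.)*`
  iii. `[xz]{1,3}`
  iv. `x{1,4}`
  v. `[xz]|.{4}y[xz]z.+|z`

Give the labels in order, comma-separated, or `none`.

i → match
ii → no match
iii → no match
iv → no match — must start with `x`
v → no match

i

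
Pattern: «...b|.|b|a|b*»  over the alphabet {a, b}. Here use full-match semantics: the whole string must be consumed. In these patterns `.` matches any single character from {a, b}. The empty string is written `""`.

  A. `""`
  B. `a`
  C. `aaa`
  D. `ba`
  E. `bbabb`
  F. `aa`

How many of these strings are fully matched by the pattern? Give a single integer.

A → match
B → match
C → no match
D → no match
E → no match
F → no match
Total matched: 2

2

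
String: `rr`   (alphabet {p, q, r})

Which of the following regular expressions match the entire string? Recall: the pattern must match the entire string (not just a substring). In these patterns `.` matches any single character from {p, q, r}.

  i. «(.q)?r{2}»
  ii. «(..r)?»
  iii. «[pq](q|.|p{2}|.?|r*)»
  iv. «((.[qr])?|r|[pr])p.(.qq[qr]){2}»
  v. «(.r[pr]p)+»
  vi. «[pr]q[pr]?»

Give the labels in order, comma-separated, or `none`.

i

i → match
ii → no match
iii → no match
iv → no match
v → no match — must end with `p`
vi → no match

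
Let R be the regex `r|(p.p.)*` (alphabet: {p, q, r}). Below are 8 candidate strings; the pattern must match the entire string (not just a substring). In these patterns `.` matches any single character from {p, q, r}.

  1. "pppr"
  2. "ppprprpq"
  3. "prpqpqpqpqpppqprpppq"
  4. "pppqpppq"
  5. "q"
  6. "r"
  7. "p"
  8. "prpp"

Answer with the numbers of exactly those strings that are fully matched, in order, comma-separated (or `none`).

1 → match
2 → match
3 → match
4 → match
5 → no match
6 → match
7 → no match
8 → match

1, 2, 3, 4, 6, 8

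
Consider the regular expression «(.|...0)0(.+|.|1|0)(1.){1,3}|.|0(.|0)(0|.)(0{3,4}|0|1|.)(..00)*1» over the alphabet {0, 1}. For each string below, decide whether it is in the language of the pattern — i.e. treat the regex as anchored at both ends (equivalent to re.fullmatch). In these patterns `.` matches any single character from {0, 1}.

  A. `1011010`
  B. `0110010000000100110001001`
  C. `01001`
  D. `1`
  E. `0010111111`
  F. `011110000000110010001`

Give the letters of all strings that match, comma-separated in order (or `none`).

A, B, C, D, E, F

A. `1011010` → match
B → match
C. `01001` → match
D. `1` → match
E. `0010111111` → match
F → match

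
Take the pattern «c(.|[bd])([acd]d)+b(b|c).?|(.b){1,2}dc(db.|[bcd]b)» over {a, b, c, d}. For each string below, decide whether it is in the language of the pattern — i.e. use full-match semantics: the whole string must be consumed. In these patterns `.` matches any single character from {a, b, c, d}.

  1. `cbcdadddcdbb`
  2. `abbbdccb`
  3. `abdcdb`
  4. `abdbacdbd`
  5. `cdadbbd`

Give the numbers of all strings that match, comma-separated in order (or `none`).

1 → match
2 → match
3 → match
4 → no match
5 → match

1, 2, 3, 5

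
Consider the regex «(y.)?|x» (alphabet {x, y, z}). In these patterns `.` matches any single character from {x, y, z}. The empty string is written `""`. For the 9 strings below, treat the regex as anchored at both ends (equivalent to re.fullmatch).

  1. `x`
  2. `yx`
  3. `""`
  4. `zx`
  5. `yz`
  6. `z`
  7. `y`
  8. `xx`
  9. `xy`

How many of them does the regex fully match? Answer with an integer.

1 → match
2 → match
3 → match
4 → no match
5 → match
6 → no match
7 → no match
8 → no match
9 → no match
Total matched: 4

4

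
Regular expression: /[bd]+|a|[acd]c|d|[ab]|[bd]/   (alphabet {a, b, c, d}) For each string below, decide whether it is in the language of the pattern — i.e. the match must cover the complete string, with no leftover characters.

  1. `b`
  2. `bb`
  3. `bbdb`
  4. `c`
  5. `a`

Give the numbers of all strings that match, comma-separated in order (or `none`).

1, 2, 3, 5

1 → match
2 → match
3 → match
4 → no match
5 → match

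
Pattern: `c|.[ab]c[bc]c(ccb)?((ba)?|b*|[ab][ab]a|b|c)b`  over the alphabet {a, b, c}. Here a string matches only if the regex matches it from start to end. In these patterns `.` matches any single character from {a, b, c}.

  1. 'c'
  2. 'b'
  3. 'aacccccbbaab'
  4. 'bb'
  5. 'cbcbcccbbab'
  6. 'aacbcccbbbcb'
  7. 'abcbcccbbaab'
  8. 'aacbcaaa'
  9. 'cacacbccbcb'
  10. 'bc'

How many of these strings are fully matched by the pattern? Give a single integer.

4

1 → match
2 → no match
3 → match
4 → no match
5 → match
6 → no match
7 → match
8 → no match
9 → no match
10 → no match
Total matched: 4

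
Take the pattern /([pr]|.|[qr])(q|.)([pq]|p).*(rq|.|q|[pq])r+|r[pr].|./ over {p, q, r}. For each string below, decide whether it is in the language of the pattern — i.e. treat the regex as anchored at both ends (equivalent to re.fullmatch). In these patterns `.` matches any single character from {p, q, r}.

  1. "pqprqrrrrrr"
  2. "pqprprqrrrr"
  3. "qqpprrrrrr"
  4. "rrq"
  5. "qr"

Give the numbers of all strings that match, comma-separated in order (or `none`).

1, 2, 3, 4

1 → match
2 → match
3 → match
4 → match
5 → no match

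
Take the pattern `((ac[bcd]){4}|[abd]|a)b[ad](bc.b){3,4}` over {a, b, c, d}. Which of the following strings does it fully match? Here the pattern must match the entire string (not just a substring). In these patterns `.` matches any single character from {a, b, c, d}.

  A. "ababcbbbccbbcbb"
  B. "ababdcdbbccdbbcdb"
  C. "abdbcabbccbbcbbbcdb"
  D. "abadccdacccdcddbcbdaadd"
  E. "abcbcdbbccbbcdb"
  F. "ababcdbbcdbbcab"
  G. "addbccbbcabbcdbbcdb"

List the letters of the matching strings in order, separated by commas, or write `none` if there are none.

A, C, F

A → match
B → no match
C → match
D → no match — must end with "b"
E → no match
F → match
G → no match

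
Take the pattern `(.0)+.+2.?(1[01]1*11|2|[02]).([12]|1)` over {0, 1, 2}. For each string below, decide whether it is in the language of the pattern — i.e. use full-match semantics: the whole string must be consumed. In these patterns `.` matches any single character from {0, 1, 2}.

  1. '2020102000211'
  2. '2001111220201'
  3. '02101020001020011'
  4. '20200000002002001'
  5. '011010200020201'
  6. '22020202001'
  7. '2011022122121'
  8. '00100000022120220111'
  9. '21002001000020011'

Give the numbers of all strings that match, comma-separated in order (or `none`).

2, 4

1 → no match
2 → match
3 → no match
4 → match
5 → no match
6 → no match
7 → no match
8 → no match
9 → no match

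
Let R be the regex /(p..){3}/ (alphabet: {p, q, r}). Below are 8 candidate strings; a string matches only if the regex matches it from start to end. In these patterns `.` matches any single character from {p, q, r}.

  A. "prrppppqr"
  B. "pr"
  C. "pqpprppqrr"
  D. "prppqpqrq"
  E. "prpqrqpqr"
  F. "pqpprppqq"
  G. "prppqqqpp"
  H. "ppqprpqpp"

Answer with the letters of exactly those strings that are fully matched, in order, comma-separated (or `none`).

A. "prrppppqr" → match
B. "pr" → no match
C. "pqpprppqrr" → no match
D. "prppqpqrq" → no match
E. "prpqrqpqr" → no match
F. "pqpprppqq" → match
G. "prppqqqpp" → no match
H. "ppqprpqpp" → no match

A, F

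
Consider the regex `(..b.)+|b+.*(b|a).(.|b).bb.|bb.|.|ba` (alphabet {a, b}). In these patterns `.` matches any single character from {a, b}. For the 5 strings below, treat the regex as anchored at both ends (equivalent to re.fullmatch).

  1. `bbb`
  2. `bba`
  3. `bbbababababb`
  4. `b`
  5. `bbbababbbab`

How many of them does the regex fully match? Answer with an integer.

4

1. `bbb` → match
2. `bba` → match
3. `bbbababababb` → match
4. `b` → match
5. `bbbababbbab` → no match
Total matched: 4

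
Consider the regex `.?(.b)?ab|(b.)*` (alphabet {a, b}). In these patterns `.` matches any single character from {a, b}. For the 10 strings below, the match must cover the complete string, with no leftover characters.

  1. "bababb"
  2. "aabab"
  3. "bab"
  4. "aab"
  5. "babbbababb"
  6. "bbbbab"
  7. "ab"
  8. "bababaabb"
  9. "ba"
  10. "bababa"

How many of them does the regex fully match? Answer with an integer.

8

1. "bababb" → match
2. "aabab" → match
3. "bab" → match
4. "aab" → match
5. "babbbababb" → match
6. "bbbbab" → no match
7. "ab" → match
8. "bababaabb" → no match
9. "ba" → match
10. "bababa" → match
Total matched: 8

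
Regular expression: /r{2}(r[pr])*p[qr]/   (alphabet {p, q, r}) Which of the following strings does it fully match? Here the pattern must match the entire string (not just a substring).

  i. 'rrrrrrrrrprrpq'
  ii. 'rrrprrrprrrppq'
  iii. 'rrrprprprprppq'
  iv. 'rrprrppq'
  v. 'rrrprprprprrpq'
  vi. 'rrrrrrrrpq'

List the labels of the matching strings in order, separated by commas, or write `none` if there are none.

i, ii, iii, v, vi

i → match
ii → match
iii → match
iv → no match
v → match
vi → match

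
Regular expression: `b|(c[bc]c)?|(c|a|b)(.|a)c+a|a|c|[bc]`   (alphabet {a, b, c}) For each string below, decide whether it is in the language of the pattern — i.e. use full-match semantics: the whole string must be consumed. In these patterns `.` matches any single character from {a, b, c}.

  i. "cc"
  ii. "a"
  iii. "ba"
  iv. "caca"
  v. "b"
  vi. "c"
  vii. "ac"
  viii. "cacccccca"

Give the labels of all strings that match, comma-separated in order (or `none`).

i → no match
ii → match
iii → no match
iv → match
v → match
vi → match
vii → no match
viii → match

ii, iv, v, vi, viii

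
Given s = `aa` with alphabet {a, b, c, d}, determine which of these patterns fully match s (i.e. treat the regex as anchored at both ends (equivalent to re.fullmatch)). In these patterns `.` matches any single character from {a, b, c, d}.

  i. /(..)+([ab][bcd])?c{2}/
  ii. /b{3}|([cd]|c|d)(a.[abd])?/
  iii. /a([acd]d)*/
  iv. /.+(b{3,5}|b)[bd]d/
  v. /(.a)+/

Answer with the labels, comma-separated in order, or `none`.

i → no match — must end with `c`
ii → no match
iii → no match
iv → no match — must end with `d`
v → match

v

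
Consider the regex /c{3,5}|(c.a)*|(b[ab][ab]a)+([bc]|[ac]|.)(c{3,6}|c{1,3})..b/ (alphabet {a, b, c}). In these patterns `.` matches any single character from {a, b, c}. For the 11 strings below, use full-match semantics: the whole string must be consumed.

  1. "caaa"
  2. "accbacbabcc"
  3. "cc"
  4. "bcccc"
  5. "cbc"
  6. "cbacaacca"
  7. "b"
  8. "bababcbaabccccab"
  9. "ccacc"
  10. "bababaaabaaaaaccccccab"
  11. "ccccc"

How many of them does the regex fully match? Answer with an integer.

2

1. "caaa" → no match
2. "accbacbabcc" → no match
3. "cc" → no match
4. "bcccc" → no match
5. "cbc" → no match
6. "cbacaacca" → match
7. "b" → no match
8 → no match
9. "ccacc" → no match
10 → no match
11. "ccccc" → match
Total matched: 2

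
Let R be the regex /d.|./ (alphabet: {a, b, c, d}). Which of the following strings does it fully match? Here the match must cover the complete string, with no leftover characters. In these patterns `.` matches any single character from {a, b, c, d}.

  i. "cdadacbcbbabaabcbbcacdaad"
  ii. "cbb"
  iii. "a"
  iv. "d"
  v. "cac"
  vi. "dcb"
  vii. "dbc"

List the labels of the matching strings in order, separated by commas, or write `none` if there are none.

i → no match
ii → no match
iii → match
iv → match
v → no match
vi → no match
vii → no match

iii, iv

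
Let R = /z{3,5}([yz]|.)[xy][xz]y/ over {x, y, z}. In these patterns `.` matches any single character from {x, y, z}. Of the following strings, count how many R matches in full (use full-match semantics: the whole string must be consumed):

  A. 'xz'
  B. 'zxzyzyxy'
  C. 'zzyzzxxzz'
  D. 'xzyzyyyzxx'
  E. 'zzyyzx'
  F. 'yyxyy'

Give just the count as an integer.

A → no match — must start with 'z'
B → no match
C → no match — must end with 'y'
D → no match — must start with 'z'
E → no match — must end with 'y'
F → no match — must start with 'z'
Total matched: 0

0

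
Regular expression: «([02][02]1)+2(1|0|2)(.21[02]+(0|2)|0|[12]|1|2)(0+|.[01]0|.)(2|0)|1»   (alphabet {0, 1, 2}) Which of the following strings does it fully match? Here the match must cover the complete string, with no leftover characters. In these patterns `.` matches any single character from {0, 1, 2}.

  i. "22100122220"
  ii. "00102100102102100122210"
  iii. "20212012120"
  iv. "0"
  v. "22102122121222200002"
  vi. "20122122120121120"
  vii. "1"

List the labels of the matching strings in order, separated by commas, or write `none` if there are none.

i, ii, v, vi, vii

i → match
ii → match
iii → no match
iv → no match
v → match
vi → match
vii → match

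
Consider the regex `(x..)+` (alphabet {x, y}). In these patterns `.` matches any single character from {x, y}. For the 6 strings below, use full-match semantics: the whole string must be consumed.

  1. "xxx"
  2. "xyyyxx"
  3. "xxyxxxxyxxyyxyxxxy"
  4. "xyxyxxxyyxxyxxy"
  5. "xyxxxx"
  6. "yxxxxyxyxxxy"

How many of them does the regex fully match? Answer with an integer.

3

1 → match
2 → no match
3 → match
4 → no match
5 → match
6 → no match — must start with "x"
Total matched: 3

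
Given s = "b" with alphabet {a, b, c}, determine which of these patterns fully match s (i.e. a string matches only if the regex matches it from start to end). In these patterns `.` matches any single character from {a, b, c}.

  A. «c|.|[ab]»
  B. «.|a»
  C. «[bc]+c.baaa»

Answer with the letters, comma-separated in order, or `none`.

A → match
B → match
C → no match — must end with "baaa"

A, B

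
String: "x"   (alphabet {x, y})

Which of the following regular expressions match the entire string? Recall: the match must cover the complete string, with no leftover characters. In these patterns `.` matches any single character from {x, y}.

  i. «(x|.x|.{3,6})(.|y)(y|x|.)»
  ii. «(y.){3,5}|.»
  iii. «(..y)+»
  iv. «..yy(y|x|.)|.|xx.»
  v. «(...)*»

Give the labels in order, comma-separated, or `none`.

i → no match
ii → match
iii → no match — must end with "y"
iv → match
v → no match

ii, iv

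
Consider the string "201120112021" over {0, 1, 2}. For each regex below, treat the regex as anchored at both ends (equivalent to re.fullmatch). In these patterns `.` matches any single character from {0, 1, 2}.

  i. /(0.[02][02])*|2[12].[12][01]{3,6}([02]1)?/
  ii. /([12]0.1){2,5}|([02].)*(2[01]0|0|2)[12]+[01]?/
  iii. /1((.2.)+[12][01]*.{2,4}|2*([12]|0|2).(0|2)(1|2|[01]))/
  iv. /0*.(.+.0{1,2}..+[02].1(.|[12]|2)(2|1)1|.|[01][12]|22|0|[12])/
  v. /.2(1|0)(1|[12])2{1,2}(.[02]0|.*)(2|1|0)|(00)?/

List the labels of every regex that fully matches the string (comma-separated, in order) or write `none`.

i → no match
ii → match
iii → no match — must start with "1"
iv → no match
v → no match

ii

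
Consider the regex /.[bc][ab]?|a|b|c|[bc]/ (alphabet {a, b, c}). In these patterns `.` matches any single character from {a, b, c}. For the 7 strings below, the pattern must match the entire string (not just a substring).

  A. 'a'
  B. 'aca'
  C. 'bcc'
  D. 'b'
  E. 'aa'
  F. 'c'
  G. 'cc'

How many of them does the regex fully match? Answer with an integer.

A → match
B → match
C → no match
D → match
E → no match
F → match
G → match
Total matched: 5

5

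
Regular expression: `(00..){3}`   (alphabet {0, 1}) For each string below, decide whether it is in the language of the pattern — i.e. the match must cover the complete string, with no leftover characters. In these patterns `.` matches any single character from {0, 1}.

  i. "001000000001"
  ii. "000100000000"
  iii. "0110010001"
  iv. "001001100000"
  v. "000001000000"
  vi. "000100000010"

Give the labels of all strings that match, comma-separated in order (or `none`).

i, ii, vi

i. "001000000001" → match
ii. "000100000000" → match
iii. "0110010001" → no match — must start with "00"
iv. "001001100000" → no match
v. "000001000000" → no match
vi. "000100000010" → match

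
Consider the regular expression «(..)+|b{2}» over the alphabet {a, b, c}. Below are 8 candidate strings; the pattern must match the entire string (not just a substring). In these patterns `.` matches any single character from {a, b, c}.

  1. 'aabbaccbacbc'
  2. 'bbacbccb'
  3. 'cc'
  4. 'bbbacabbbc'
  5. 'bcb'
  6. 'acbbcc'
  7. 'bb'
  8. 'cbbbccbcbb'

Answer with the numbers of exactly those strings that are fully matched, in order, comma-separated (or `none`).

1, 2, 3, 4, 6, 7, 8

1 → match
2 → match
3 → match
4 → match
5 → no match
6 → match
7 → match
8 → match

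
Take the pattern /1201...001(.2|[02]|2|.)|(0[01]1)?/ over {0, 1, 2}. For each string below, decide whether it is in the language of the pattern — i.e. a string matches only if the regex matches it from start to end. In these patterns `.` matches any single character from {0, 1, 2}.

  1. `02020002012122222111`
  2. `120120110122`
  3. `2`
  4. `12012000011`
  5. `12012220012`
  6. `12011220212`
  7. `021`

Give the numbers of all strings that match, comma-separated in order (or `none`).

4, 5

1 → no match
2. `120120110122` → no match
3. `2` → no match
4. `12012000011` → match
5. `12012220012` → match
6. `12011220212` → no match
7. `021` → no match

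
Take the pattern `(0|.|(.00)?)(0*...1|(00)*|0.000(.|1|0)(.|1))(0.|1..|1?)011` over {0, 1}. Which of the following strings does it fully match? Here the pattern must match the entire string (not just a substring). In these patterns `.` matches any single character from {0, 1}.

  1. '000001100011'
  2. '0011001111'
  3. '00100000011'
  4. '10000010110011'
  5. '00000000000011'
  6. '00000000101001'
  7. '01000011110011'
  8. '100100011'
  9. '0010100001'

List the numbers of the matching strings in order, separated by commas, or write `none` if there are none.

1 → match
2 → no match — must end with '011'
3 → match
4 → match
5 → match
6 → no match — must end with '011'
7 → no match
8 → match
9 → no match — must end with '011'

1, 3, 4, 5, 8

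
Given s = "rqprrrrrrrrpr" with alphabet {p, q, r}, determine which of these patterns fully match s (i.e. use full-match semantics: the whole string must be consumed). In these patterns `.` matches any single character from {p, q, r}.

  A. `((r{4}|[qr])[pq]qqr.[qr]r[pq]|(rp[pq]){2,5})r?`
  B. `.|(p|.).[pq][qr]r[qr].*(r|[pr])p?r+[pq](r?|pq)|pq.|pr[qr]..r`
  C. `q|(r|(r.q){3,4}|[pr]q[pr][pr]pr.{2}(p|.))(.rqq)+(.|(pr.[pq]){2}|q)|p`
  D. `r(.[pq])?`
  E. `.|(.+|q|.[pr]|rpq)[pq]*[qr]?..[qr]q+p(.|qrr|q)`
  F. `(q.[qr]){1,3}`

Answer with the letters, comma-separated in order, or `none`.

A → no match
B → match
C → no match
D → no match
E → no match
F → no match — must start with "q"

B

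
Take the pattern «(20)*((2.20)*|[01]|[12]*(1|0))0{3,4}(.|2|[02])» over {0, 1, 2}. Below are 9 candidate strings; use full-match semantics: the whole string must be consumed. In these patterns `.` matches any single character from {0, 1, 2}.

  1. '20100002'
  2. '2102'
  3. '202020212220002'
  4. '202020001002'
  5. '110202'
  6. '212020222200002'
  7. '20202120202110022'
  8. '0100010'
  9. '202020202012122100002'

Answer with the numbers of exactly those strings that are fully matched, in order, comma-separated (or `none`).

1 → match
2 → no match
3 → no match
4 → no match
5 → no match
6 → no match
7 → no match
8 → no match
9 → match

1, 9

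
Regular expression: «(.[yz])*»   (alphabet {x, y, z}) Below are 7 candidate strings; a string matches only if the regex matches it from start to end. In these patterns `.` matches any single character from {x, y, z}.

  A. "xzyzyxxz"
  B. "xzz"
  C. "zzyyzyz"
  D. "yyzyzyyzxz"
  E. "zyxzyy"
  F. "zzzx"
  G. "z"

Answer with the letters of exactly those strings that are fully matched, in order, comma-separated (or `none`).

A → no match
B → no match
C → no match
D → match
E → match
F → no match
G → no match

D, E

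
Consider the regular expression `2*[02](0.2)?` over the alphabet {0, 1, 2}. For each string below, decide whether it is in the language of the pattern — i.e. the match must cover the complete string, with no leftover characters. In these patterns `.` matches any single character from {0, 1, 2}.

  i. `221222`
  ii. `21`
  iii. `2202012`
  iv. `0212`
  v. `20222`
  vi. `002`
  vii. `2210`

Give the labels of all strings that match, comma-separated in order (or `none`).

i → no match
ii → no match
iii → no match
iv → no match
v → no match
vi → no match
vii → no match

none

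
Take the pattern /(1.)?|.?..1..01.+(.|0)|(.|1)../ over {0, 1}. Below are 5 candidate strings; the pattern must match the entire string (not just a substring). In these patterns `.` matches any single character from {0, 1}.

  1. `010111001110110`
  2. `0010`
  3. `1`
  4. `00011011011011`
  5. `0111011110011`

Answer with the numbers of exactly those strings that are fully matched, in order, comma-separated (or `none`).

none

1 → no match
2 → no match
3 → no match
4 → no match
5 → no match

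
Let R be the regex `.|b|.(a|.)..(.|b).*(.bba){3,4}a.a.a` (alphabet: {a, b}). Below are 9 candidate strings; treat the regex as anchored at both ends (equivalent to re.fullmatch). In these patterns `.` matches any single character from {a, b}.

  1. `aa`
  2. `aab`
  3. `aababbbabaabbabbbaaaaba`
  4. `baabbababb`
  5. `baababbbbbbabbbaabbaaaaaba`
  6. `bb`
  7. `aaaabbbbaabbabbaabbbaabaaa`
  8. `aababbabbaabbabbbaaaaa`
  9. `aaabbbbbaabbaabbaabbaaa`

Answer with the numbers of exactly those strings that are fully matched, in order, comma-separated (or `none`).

none

1 → no match
2 → no match
3 → no match
4 → no match
5 → no match
6 → no match
7 → no match
8 → no match
9 → no match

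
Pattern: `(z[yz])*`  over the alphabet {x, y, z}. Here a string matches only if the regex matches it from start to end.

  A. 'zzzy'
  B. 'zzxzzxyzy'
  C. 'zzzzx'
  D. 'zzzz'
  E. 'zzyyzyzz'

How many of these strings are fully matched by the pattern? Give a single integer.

A → match
B → no match
C → no match
D → match
E → no match
Total matched: 2

2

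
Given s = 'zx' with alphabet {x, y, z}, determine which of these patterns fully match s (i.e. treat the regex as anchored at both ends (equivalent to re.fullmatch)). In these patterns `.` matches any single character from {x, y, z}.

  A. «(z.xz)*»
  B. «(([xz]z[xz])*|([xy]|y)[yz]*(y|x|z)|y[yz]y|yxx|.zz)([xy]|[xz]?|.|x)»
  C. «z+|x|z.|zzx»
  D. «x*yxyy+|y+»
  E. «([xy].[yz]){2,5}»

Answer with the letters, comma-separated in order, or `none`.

A → no match
B → no match
C → match
D → no match — must end with 'y'
E → no match

C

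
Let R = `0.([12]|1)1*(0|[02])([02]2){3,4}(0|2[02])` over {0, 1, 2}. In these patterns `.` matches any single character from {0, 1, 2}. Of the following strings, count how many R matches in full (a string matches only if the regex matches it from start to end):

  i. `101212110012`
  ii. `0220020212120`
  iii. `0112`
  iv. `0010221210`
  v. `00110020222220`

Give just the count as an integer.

1

i → no match — must start with `0`
ii → no match
iii → no match
iv → no match
v → match
Total matched: 1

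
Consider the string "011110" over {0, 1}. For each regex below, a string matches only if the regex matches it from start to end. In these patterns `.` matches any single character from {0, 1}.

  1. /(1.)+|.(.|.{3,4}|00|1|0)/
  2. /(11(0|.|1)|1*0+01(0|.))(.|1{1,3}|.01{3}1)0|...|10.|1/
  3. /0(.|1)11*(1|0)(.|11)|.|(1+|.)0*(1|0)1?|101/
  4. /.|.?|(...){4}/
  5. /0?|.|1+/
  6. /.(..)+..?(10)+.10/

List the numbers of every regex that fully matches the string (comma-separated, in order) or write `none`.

1 → no match
2 → no match
3 → match
4 → no match
5 → no match
6 → no match

3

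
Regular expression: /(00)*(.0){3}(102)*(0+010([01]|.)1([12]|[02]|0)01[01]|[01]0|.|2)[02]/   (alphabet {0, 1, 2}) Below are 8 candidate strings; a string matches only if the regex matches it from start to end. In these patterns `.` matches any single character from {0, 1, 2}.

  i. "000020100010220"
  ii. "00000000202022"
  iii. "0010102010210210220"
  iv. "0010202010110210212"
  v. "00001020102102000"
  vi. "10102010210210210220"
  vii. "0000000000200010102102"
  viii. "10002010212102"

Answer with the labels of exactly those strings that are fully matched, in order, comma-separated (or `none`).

i → match
ii → match
iii → match
iv → no match
v → match
vi → match
vii → match
viii → no match

i, ii, iii, v, vi, vii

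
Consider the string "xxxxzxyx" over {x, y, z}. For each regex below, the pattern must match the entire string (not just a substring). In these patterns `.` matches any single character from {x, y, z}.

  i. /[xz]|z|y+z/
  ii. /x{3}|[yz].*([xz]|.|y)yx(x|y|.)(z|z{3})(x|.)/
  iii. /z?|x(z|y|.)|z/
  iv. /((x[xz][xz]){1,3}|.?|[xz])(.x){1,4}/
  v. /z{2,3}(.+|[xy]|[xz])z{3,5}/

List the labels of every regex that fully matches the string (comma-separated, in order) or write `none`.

i → no match
ii → no match
iii → no match
iv → match
v → no match — must start with "z"

iv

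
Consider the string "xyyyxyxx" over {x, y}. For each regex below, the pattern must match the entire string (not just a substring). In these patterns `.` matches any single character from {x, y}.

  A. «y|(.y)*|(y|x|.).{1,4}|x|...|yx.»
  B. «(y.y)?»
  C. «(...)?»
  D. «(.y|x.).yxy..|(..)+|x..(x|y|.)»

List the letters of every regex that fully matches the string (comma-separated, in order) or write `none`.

A → no match
B → no match
C → no match
D → match

D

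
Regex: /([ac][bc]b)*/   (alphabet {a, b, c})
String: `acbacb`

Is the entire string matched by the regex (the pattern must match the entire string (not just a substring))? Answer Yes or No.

Yes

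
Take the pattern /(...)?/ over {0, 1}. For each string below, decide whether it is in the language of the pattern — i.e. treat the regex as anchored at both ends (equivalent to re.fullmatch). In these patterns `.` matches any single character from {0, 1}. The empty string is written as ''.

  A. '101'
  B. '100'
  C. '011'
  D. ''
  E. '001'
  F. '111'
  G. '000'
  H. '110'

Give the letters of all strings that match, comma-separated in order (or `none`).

A, B, C, D, E, F, G, H

A → match
B → match
C → match
D → match
E → match
F → match
G → match
H → match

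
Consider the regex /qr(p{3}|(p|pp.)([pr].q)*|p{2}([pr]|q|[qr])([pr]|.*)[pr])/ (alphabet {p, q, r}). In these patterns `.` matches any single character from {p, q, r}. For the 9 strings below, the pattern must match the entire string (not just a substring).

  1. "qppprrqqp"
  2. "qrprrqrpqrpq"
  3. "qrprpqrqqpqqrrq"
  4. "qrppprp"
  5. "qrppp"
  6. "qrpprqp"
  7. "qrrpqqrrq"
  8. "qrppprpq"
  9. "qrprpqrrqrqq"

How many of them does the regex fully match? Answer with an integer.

1 → no match — must start with "qr"
2 → match
3 → match
4 → match
5 → match
6 → match
7 → no match
8 → match
9 → match
Total matched: 7

7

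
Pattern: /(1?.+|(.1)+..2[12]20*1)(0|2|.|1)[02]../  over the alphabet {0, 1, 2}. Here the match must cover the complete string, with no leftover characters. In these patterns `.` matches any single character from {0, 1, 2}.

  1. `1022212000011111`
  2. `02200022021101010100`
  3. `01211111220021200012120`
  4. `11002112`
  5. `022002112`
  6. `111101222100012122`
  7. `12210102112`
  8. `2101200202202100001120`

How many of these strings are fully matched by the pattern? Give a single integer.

1 → no match
2 → no match
3 → no match
4 → no match
5 → no match
6 → no match
7 → no match
8 → no match
Total matched: 0

0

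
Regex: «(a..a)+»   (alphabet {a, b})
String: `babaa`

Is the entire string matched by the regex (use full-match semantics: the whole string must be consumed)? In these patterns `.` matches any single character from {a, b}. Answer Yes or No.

Every match must start with `a`, but `babaa` does not.

No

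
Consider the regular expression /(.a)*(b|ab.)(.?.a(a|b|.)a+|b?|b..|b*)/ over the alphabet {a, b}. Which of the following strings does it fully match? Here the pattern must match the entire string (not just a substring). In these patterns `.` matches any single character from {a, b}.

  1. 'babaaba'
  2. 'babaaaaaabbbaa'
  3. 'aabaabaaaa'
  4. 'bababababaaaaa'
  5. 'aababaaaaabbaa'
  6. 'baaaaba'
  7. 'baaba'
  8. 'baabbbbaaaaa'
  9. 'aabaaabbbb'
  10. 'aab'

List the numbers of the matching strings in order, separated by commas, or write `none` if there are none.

1. 'babaaba' → match
2 → match
3. 'aabaabaaaa' → match
4 → match
5 → match
6. 'baaaaba' → match
7. 'baaba' → match
8. 'baabbbbaaaaa' → match
9. 'aabaaabbbb' → match
10. 'aab' → match

1, 2, 3, 4, 5, 6, 7, 8, 9, 10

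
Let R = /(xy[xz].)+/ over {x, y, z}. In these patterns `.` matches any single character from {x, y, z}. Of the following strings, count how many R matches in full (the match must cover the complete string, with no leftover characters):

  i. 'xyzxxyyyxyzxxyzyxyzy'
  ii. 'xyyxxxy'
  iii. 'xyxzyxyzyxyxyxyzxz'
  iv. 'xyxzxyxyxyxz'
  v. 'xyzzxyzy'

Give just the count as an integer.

2

i → no match
ii. 'xyyxxxy' → no match
iii → no match
iv. 'xyxzxyxyxyxz' → match
v. 'xyzzxyzy' → match
Total matched: 2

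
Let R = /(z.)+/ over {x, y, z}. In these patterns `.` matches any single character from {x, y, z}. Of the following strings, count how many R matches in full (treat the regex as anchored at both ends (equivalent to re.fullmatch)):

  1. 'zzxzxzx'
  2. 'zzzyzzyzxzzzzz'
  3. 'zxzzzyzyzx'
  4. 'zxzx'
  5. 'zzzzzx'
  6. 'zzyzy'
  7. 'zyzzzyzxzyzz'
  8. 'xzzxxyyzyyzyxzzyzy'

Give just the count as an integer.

4

1 → no match
2 → no match
3 → match
4 → match
5 → match
6 → no match
7 → match
8 → no match — must start with 'z'
Total matched: 4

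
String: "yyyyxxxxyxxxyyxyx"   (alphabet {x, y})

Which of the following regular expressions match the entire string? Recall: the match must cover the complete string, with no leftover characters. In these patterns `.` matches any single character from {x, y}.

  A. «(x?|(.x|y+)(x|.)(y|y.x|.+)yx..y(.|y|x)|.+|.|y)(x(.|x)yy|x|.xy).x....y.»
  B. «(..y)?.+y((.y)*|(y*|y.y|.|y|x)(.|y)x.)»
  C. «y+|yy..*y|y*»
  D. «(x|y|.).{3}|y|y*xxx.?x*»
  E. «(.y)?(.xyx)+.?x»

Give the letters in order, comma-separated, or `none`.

A

A → match
B → no match
C → no match
D → no match
E → no match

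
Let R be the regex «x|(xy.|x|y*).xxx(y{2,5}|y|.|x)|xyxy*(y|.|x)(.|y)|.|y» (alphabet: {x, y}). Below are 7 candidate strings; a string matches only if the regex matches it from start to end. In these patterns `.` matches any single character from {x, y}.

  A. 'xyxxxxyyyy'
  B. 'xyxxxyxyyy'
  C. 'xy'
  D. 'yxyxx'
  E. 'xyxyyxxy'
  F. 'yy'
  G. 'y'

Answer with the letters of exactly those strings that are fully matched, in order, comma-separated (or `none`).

A → no match
B → no match
C → no match
D → no match
E → no match
F → no match
G → match

G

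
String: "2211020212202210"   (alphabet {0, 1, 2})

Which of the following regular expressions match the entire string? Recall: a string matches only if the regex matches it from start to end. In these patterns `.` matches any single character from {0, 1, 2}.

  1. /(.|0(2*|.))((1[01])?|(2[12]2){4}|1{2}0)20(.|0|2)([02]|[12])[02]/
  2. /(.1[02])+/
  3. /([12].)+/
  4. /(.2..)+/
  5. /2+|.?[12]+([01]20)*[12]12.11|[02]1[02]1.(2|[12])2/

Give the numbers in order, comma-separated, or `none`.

4

1 → no match
2 → no match
3 → no match
4 → match
5 → no match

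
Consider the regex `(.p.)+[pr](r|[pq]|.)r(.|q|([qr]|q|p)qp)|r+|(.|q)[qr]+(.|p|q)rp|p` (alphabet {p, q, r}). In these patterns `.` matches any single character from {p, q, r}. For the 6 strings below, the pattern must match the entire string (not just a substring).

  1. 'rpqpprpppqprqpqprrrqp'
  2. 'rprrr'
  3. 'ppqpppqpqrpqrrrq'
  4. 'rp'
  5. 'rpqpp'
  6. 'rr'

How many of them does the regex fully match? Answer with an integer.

1 → match
2 → no match
3 → match
4 → no match
5 → no match
6 → match
Total matched: 3

3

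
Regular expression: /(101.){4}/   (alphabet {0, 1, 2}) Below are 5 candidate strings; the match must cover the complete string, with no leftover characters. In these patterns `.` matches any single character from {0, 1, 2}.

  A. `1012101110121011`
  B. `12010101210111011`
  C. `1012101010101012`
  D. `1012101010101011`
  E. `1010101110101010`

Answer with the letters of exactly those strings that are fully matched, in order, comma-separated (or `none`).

A → match
B → no match — must start with `101`
C → match
D → match
E → match

A, C, D, E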